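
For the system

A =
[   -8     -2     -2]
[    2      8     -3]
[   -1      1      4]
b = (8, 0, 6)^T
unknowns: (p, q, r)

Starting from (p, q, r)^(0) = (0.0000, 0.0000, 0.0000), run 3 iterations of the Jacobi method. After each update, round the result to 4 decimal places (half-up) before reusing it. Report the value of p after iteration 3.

Iteration 1:
  p = (8 - (-2)·0.0000 - (-2)·0.0000) / (-8) = -1.0000
  q = (0 - (2)·0.0000 - (-3)·0.0000) / (8) = 0.0000
  r = (6 - (-1)·0.0000 - (1)·0.0000) / (4) = 1.5000
Iteration 2:
  p = (8 - (-2)·0.0000 - (-2)·1.5000) / (-8) = -1.3750
  q = (0 - (2)·-1.0000 - (-3)·1.5000) / (8) = 0.8125
  r = (6 - (-1)·-1.0000 - (1)·0.0000) / (4) = 1.2500
Iteration 3:
  p = (8 - (-2)·0.8125 - (-2)·1.2500) / (-8) = -1.5156
  q = (0 - (2)·-1.3750 - (-3)·1.2500) / (8) = 0.8125
  r = (6 - (-1)·-1.3750 - (1)·0.8125) / (4) = 0.9531

-1.5156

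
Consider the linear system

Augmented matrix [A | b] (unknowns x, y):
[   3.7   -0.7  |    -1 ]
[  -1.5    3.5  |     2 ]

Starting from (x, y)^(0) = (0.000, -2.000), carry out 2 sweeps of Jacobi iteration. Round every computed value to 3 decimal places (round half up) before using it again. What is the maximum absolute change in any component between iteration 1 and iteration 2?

Iteration 1:
  x = (-1 - (-0.7)·-2.000) / (3.7) = -0.649
  y = (2 - (-1.5)·0.000) / (3.5) = 0.571
Iteration 2:
  x = (-1 - (-0.7)·0.571) / (3.7) = -0.162
  y = (2 - (-1.5)·-0.649) / (3.5) = 0.293
Change: (0.487, -0.278) → max |·| = 0.487

0.487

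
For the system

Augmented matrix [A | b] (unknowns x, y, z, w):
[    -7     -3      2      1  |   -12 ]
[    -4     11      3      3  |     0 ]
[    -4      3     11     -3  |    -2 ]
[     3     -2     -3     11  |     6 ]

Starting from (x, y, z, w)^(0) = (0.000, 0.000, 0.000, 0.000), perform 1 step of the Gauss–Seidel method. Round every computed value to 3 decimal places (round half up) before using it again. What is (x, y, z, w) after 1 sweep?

(1.714, 0.623, 0.272, 0.265)

Iteration 1:
  x = (-12 - (-3)·0.000 - (2)·0.000 - (1)·0.000) / (-7) = 1.714
  y = (0 - (-4)·1.714 - (3)·0.000 - (3)·0.000) / (11) = 0.623
  z = (-2 - (-4)·1.714 - (3)·0.623 - (-3)·0.000) / (11) = 0.272
  w = (6 - (3)·1.714 - (-2)·0.623 - (-3)·0.272) / (11) = 0.265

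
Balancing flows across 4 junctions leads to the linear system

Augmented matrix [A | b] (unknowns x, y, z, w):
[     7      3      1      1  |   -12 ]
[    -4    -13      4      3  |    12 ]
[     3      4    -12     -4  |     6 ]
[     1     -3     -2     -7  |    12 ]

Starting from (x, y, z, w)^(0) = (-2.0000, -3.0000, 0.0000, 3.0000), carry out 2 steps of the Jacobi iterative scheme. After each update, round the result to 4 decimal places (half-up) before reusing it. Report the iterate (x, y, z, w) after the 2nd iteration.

Iteration 1:
  x = (-12 - (3)·-3.0000 - (1)·0.0000 - (1)·3.0000) / (7) = -0.8571
  y = (12 - (-4)·-2.0000 - (4)·0.0000 - (3)·3.0000) / (-13) = 0.3846
  z = (6 - (3)·-2.0000 - (4)·-3.0000 - (-4)·3.0000) / (-12) = -3.0000
  w = (12 - (1)·-2.0000 - (-3)·-3.0000 - (-2)·0.0000) / (-7) = -0.7143
Iteration 2:
  x = (-12 - (3)·0.3846 - (1)·-3.0000 - (1)·-0.7143) / (7) = -1.3485
  y = (12 - (-4)·-0.8571 - (4)·-3.0000 - (3)·-0.7143) / (-13) = -1.7473
  z = (6 - (3)·-0.8571 - (4)·0.3846 - (-4)·-0.7143) / (-12) = -0.3480
  w = (12 - (1)·-0.8571 - (-3)·0.3846 - (-2)·-3.0000) / (-7) = -1.1444

(-1.3485, -1.7473, -0.3480, -1.1444)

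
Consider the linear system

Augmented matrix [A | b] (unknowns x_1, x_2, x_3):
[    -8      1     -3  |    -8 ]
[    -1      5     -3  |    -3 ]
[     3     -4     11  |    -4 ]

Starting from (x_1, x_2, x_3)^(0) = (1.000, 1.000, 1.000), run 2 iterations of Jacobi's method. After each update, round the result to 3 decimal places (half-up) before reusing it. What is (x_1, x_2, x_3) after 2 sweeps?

(1.127, -0.614, -0.495)

Iteration 1:
  x_1 = (-8 - (1)·1.000 - (-3)·1.000) / (-8) = 0.750
  x_2 = (-3 - (-1)·1.000 - (-3)·1.000) / (5) = 0.200
  x_3 = (-4 - (3)·1.000 - (-4)·1.000) / (11) = -0.273
Iteration 2:
  x_1 = (-8 - (1)·0.200 - (-3)·-0.273) / (-8) = 1.127
  x_2 = (-3 - (-1)·0.750 - (-3)·-0.273) / (5) = -0.614
  x_3 = (-4 - (3)·0.750 - (-4)·0.200) / (11) = -0.495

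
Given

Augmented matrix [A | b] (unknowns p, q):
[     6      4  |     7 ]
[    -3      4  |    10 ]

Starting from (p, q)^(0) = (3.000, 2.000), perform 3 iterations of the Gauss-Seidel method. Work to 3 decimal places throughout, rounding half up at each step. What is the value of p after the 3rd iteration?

Iteration 1:
  p = (7 - (4)·2.000) / (6) = -0.167
  q = (10 - (-3)·-0.167) / (4) = 2.375
Iteration 2:
  p = (7 - (4)·2.375) / (6) = -0.417
  q = (10 - (-3)·-0.417) / (4) = 2.187
Iteration 3:
  p = (7 - (4)·2.187) / (6) = -0.291
  q = (10 - (-3)·-0.291) / (4) = 2.282

-0.291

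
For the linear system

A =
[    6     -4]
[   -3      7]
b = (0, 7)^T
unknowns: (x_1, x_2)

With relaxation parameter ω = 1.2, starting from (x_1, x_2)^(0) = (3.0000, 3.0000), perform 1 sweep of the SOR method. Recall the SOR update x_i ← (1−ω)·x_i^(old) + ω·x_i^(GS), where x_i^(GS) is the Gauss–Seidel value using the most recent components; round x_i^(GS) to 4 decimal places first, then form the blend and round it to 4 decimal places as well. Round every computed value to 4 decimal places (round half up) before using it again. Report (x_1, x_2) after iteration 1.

(1.8000, 1.5257)

Iteration 1:
  x_1: GS value = (0 - (-4)·3.0000) / (6) = 2.0000;  x_1 ← (1−ω)·3.0000 + ω·2.0000 = 1.8000
  x_2: GS value = (7 - (-3)·1.8000) / (7) = 1.7714;  x_2 ← (1−ω)·3.0000 + ω·1.7714 = 1.5257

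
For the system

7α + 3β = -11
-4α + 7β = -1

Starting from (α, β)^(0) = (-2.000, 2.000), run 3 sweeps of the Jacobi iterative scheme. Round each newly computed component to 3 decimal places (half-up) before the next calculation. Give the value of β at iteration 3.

-0.726

Iteration 1:
  α = (-11 - (3)·2.000) / (7) = -2.429
  β = (-1 - (-4)·-2.000) / (7) = -1.286
Iteration 2:
  α = (-11 - (3)·-1.286) / (7) = -1.020
  β = (-1 - (-4)·-2.429) / (7) = -1.531
Iteration 3:
  α = (-11 - (3)·-1.531) / (7) = -0.915
  β = (-1 - (-4)·-1.020) / (7) = -0.726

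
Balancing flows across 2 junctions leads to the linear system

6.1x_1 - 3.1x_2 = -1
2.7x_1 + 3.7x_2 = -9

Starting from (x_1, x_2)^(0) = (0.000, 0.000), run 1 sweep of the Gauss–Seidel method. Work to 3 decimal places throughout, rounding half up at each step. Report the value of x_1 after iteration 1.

Iteration 1:
  x_1 = (-1 - (-3.1)·0.000) / (6.1) = -0.164
  x_2 = (-9 - (2.7)·-0.164) / (3.7) = -2.313

-0.164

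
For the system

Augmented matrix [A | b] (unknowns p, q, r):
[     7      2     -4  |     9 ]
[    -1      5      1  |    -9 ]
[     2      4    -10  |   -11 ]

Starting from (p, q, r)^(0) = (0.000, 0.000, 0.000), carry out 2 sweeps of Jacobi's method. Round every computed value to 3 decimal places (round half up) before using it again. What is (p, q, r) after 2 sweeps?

(2.429, -1.763, 0.637)

Iteration 1:
  p = (9 - (2)·0.000 - (-4)·0.000) / (7) = 1.286
  q = (-9 - (-1)·0.000 - (1)·0.000) / (5) = -1.800
  r = (-11 - (2)·0.000 - (4)·0.000) / (-10) = 1.100
Iteration 2:
  p = (9 - (2)·-1.800 - (-4)·1.100) / (7) = 2.429
  q = (-9 - (-1)·1.286 - (1)·1.100) / (5) = -1.763
  r = (-11 - (2)·1.286 - (4)·-1.800) / (-10) = 0.637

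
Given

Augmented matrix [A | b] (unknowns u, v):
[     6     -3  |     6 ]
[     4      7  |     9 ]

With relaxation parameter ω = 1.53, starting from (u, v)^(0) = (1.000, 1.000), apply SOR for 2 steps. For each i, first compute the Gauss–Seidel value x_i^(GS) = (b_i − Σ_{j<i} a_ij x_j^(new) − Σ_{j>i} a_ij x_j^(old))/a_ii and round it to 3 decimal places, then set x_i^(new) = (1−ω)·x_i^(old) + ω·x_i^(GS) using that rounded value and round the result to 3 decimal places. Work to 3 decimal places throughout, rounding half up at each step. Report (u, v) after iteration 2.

(0.513, 1.575)

Iteration 1:
  u: GS value = (6 - (-3)·1.000) / (6) = 1.500;  u ← (1−ω)·1.000 + ω·1.500 = 1.765
  v: GS value = (9 - (4)·1.765) / (7) = 0.277;  v ← (1−ω)·1.000 + ω·0.277 = -0.106
Iteration 2:
  u: GS value = (6 - (-3)·-0.106) / (6) = 0.947;  u ← (1−ω)·1.765 + ω·0.947 = 0.513
  v: GS value = (9 - (4)·0.513) / (7) = 0.993;  v ← (1−ω)·-0.106 + ω·0.993 = 1.575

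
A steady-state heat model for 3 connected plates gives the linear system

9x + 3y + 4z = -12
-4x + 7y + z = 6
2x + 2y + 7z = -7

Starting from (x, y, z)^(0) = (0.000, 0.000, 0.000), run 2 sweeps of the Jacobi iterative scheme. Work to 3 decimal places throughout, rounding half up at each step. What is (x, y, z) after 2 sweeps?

(-1.175, 0.238, -0.864)

Iteration 1:
  x = (-12 - (3)·0.000 - (4)·0.000) / (9) = -1.333
  y = (6 - (-4)·0.000 - (1)·0.000) / (7) = 0.857
  z = (-7 - (2)·0.000 - (2)·0.000) / (7) = -1.000
Iteration 2:
  x = (-12 - (3)·0.857 - (4)·-1.000) / (9) = -1.175
  y = (6 - (-4)·-1.333 - (1)·-1.000) / (7) = 0.238
  z = (-7 - (2)·-1.333 - (2)·0.857) / (7) = -0.864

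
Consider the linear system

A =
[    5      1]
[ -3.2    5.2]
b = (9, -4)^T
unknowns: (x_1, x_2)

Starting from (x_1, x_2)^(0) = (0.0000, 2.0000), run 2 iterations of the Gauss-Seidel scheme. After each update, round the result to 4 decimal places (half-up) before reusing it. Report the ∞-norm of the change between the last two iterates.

Iteration 1:
  x_1 = (9 - (1)·2.0000) / (5) = 1.4000
  x_2 = (-4 - (-3.2)·1.4000) / (5.2) = 0.0923
Iteration 2:
  x_1 = (9 - (1)·0.0923) / (5) = 1.7815
  x_2 = (-4 - (-3.2)·1.7815) / (5.2) = 0.3271
Change: (0.3815, 0.2348) → max |·| = 0.3815

0.3815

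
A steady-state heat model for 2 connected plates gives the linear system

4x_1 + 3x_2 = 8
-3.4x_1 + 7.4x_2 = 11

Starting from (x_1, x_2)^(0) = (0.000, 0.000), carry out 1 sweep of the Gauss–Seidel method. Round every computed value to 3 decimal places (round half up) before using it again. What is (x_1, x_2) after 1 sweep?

Iteration 1:
  x_1 = (8 - (3)·0.000) / (4) = 2.000
  x_2 = (11 - (-3.4)·2.000) / (7.4) = 2.405

(2.000, 2.405)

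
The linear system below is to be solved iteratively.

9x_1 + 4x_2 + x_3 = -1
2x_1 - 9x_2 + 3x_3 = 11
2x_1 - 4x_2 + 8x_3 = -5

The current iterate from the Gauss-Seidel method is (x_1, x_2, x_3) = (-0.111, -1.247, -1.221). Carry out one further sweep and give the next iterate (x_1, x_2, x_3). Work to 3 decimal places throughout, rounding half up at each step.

One sweep:
  x_1 = (-1 - (4)·-1.247 - (1)·-1.221) / (9) = 0.579
  x_2 = (11 - (2)·0.579 - (3)·-1.221) / (-9) = -1.501
  x_3 = (-5 - (2)·0.579 - (-4)·-1.501) / (8) = -1.520

(0.579, -1.501, -1.520)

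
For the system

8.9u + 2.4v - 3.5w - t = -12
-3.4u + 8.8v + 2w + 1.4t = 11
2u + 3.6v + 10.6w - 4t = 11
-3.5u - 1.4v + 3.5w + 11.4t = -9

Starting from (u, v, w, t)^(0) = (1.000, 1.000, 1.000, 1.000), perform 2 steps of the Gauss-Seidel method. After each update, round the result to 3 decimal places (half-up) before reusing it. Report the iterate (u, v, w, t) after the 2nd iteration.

Iteration 1:
  u = (-12 - (2.4)·1.000 - (-3.5)·1.000 - (-1)·1.000) / (8.9) = -1.112
  v = (11 - (-3.4)·-1.112 - (2)·1.000 - (1.4)·1.000) / (8.8) = 0.434
  w = (11 - (2)·-1.112 - (3.6)·0.434 - (-4)·1.000) / (10.6) = 1.478
  t = (-9 - (-3.5)·-1.112 - (-1.4)·0.434 - (3.5)·1.478) / (11.4) = -1.531
Iteration 2:
  u = (-12 - (2.4)·0.434 - (-3.5)·1.478 - (-1)·-1.531) / (8.9) = -1.056
  v = (11 - (-3.4)·-1.056 - (2)·1.478 - (1.4)·-1.531) / (8.8) = 0.750
  w = (11 - (2)·-1.056 - (3.6)·0.750 - (-4)·-1.531) / (10.6) = 0.405
  t = (-9 - (-3.5)·-1.056 - (-1.4)·0.750 - (3.5)·0.405) / (11.4) = -1.146

(-1.056, 0.750, 0.405, -1.146)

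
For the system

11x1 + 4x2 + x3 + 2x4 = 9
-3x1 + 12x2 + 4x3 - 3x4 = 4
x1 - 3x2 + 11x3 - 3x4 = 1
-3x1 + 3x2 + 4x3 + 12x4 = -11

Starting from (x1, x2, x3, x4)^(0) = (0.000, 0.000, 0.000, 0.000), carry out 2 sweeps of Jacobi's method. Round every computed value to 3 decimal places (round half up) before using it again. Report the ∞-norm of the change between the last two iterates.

0.234

Iteration 1:
  x1 = (9 - (4)·0.000 - (1)·0.000 - (2)·0.000) / (11) = 0.818
  x2 = (4 - (-3)·0.000 - (4)·0.000 - (-3)·0.000) / (12) = 0.333
  x3 = (1 - (1)·0.000 - (-3)·0.000 - (-3)·0.000) / (11) = 0.091
  x4 = (-11 - (-3)·0.000 - (3)·0.000 - (4)·0.000) / (12) = -0.917
Iteration 2:
  x1 = (9 - (4)·0.333 - (1)·0.091 - (2)·-0.917) / (11) = 0.856
  x2 = (4 - (-3)·0.818 - (4)·0.091 - (-3)·-0.917) / (12) = 0.278
  x3 = (1 - (1)·0.818 - (-3)·0.333 - (-3)·-0.917) / (11) = -0.143
  x4 = (-11 - (-3)·0.818 - (3)·0.333 - (4)·0.091) / (12) = -0.826
Change: (0.038, -0.055, -0.234, 0.091) → max |·| = 0.234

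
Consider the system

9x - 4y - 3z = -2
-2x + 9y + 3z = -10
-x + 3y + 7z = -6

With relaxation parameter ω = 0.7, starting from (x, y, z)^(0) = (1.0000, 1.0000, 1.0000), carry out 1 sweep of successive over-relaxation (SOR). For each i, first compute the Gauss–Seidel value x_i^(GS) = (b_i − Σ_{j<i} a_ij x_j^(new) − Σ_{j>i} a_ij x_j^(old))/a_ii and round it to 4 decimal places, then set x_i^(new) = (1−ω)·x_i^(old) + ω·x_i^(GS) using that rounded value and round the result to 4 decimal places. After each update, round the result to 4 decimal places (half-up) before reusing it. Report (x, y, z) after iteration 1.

Iteration 1:
  x: GS value = (-2 - (-4)·1.0000 - (-3)·1.0000) / (9) = 0.5556;  x ← (1−ω)·1.0000 + ω·0.5556 = 0.6889
  y: GS value = (-10 - (-2)·0.6889 - (3)·1.0000) / (9) = -1.2914;  y ← (1−ω)·1.0000 + ω·-1.2914 = -0.6040
  z: GS value = (-6 - (-1)·0.6889 - (3)·-0.6040) / (7) = -0.4999;  z ← (1−ω)·1.0000 + ω·-0.4999 = -0.0499

(0.6889, -0.6040, -0.0499)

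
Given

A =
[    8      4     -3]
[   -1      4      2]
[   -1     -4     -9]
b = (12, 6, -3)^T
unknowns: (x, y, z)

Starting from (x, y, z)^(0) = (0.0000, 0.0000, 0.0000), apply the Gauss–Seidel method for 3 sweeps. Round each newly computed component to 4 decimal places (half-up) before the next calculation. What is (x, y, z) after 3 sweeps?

Iteration 1:
  x = (12 - (4)·0.0000 - (-3)·0.0000) / (8) = 1.5000
  y = (6 - (-1)·1.5000 - (2)·0.0000) / (4) = 1.8750
  z = (-3 - (-1)·1.5000 - (-4)·1.8750) / (-9) = -0.6667
Iteration 2:
  x = (12 - (4)·1.8750 - (-3)·-0.6667) / (8) = 0.3125
  y = (6 - (-1)·0.3125 - (2)·-0.6667) / (4) = 1.9115
  z = (-3 - (-1)·0.3125 - (-4)·1.9115) / (-9) = -0.5509
Iteration 3:
  x = (12 - (4)·1.9115 - (-3)·-0.5509) / (8) = 0.3377
  y = (6 - (-1)·0.3377 - (2)·-0.5509) / (4) = 1.8599
  z = (-3 - (-1)·0.3377 - (-4)·1.8599) / (-9) = -0.5308

(0.3377, 1.8599, -0.5308)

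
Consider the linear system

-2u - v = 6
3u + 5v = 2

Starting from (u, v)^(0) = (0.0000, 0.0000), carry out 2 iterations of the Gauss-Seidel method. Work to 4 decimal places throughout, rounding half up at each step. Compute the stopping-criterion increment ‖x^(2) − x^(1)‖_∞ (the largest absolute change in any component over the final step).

1.1000

Iteration 1:
  u = (6 - (-1)·0.0000) / (-2) = -3.0000
  v = (2 - (3)·-3.0000) / (5) = 2.2000
Iteration 2:
  u = (6 - (-1)·2.2000) / (-2) = -4.1000
  v = (2 - (3)·-4.1000) / (5) = 2.8600
Change: (-1.1000, 0.6600) → max |·| = 1.1000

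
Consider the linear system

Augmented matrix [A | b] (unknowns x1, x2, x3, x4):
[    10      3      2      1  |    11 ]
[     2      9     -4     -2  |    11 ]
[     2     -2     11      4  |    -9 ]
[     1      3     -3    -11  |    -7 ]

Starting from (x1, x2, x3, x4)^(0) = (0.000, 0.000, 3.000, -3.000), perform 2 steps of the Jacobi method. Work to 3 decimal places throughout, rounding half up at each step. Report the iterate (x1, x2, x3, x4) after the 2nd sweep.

Iteration 1:
  x1 = (11 - (3)·0.000 - (2)·3.000 - (1)·-3.000) / (10) = 0.800
  x2 = (11 - (2)·0.000 - (-4)·3.000 - (-2)·-3.000) / (9) = 1.889
  x3 = (-9 - (2)·0.000 - (-2)·0.000 - (4)·-3.000) / (11) = 0.273
  x4 = (-7 - (1)·0.000 - (3)·0.000 - (-3)·3.000) / (-11) = -0.182
Iteration 2:
  x1 = (11 - (3)·1.889 - (2)·0.273 - (1)·-0.182) / (10) = 0.497
  x2 = (11 - (2)·0.800 - (-4)·0.273 - (-2)·-0.182) / (9) = 1.125
  x3 = (-9 - (2)·0.800 - (-2)·1.889 - (4)·-0.182) / (11) = -0.554
  x4 = (-7 - (1)·0.800 - (3)·1.889 - (-3)·0.273) / (-11) = 1.150

(0.497, 1.125, -0.554, 1.150)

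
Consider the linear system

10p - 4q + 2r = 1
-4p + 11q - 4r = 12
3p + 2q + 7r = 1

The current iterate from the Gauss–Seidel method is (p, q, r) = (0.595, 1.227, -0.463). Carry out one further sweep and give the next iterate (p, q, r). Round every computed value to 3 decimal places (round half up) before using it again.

(0.683, 1.171, -0.484)

One sweep:
  p = (1 - (-4)·1.227 - (2)·-0.463) / (10) = 0.683
  q = (12 - (-4)·0.683 - (-4)·-0.463) / (11) = 1.171
  r = (1 - (3)·0.683 - (2)·1.171) / (7) = -0.484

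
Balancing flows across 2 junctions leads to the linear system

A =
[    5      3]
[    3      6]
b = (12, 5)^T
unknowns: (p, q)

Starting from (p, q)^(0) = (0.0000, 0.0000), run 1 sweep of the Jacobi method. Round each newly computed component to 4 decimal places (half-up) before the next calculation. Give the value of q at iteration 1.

Iteration 1:
  p = (12 - (3)·0.0000) / (5) = 2.4000
  q = (5 - (3)·0.0000) / (6) = 0.8333

0.8333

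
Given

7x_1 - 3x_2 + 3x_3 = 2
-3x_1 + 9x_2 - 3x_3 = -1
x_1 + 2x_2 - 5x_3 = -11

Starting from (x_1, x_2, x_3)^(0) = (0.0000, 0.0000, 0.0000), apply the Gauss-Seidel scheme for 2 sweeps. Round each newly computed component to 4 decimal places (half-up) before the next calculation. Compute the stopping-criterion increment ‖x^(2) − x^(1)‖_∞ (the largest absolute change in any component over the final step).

0.9714

Iteration 1:
  x_1 = (2 - (-3)·0.0000 - (3)·0.0000) / (7) = 0.2857
  x_2 = (-1 - (-3)·0.2857 - (-3)·0.0000) / (9) = -0.0159
  x_3 = (-11 - (1)·0.2857 - (2)·-0.0159) / (-5) = 2.2508
Iteration 2:
  x_1 = (2 - (-3)·-0.0159 - (3)·2.2508) / (7) = -0.6857
  x_2 = (-1 - (-3)·-0.6857 - (-3)·2.2508) / (9) = 0.4106
  x_3 = (-11 - (1)·-0.6857 - (2)·0.4106) / (-5) = 2.2271
Change: (-0.9714, 0.4265, -0.0237) → max |·| = 0.9714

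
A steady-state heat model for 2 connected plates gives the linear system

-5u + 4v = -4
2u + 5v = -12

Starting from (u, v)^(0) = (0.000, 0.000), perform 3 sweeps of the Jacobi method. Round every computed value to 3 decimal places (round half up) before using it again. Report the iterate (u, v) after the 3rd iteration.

Iteration 1:
  u = (-4 - (4)·0.000) / (-5) = 0.800
  v = (-12 - (2)·0.000) / (5) = -2.400
Iteration 2:
  u = (-4 - (4)·-2.400) / (-5) = -1.120
  v = (-12 - (2)·0.800) / (5) = -2.720
Iteration 3:
  u = (-4 - (4)·-2.720) / (-5) = -1.376
  v = (-12 - (2)·-1.120) / (5) = -1.952

(-1.376, -1.952)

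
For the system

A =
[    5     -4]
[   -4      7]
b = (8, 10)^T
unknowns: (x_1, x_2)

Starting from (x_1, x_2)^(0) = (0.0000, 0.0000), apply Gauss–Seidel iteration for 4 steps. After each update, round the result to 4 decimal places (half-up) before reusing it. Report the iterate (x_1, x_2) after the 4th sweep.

Iteration 1:
  x_1 = (8 - (-4)·0.0000) / (5) = 1.6000
  x_2 = (10 - (-4)·1.6000) / (7) = 2.3429
Iteration 2:
  x_1 = (8 - (-4)·2.3429) / (5) = 3.4743
  x_2 = (10 - (-4)·3.4743) / (7) = 3.4139
Iteration 3:
  x_1 = (8 - (-4)·3.4139) / (5) = 4.3311
  x_2 = (10 - (-4)·4.3311) / (7) = 3.9035
Iteration 4:
  x_1 = (8 - (-4)·3.9035) / (5) = 4.7228
  x_2 = (10 - (-4)·4.7228) / (7) = 4.1273

(4.7228, 4.1273)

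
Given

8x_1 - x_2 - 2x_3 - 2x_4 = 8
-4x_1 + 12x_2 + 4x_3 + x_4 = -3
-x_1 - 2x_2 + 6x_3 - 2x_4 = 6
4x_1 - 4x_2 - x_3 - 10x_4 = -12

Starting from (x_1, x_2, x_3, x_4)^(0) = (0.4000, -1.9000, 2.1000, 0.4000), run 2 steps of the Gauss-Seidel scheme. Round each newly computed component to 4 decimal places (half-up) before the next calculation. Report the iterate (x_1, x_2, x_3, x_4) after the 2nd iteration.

Iteration 1:
  x_1 = (8 - (-1)·-1.9000 - (-2)·2.1000 - (-2)·0.4000) / (8) = 1.3875
  x_2 = (-3 - (-4)·1.3875 - (4)·2.1000 - (1)·0.4000) / (12) = -0.5208
  x_3 = (6 - (-1)·1.3875 - (-2)·-0.5208 - (-2)·0.4000) / (6) = 1.1910
  x_4 = (-12 - (4)·1.3875 - (-4)·-0.5208 - (-1)·1.1910) / (-10) = 1.8442
Iteration 2:
  x_1 = (8 - (-1)·-0.5208 - (-2)·1.1910 - (-2)·1.8442) / (8) = 1.6937
  x_2 = (-3 - (-4)·1.6937 - (4)·1.1910 - (1)·1.8442) / (12) = -0.2361
  x_3 = (6 - (-1)·1.6937 - (-2)·-0.2361 - (-2)·1.8442) / (6) = 1.8183
  x_4 = (-12 - (4)·1.6937 - (-4)·-0.2361 - (-1)·1.8183) / (-10) = 1.7901

(1.6937, -0.2361, 1.8183, 1.7901)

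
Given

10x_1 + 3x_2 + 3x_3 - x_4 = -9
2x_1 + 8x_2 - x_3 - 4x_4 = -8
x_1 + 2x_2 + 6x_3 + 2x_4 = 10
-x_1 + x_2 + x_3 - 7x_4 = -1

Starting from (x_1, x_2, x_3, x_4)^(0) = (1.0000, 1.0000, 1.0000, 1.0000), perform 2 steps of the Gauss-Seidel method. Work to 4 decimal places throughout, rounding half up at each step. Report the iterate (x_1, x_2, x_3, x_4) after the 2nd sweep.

Iteration 1:
  x_1 = (-9 - (3)·1.0000 - (3)·1.0000 - (-1)·1.0000) / (10) = -1.4000
  x_2 = (-8 - (2)·-1.4000 - (-1)·1.0000 - (-4)·1.0000) / (8) = -0.0250
  x_3 = (10 - (1)·-1.4000 - (2)·-0.0250 - (2)·1.0000) / (6) = 1.5750
  x_4 = (-1 - (-1)·-1.4000 - (1)·-0.0250 - (1)·1.5750) / (-7) = 0.5643
Iteration 2:
  x_1 = (-9 - (3)·-0.0250 - (3)·1.5750 - (-1)·0.5643) / (10) = -1.3086
  x_2 = (-8 - (2)·-1.3086 - (-1)·1.5750 - (-4)·0.5643) / (8) = -0.1938
  x_3 = (10 - (1)·-1.3086 - (2)·-0.1938 - (2)·0.5643) / (6) = 1.7613
  x_4 = (-1 - (-1)·-1.3086 - (1)·-0.1938 - (1)·1.7613) / (-7) = 0.5537

(-1.3086, -0.1938, 1.7613, 0.5537)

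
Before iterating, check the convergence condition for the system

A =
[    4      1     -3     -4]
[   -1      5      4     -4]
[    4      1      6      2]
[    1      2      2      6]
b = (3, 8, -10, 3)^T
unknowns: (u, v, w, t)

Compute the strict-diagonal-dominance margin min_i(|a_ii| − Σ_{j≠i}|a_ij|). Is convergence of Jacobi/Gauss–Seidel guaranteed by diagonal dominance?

-4

row 1: |4| − (1+3+4) = -4
row 2: |5| − (1+4+4) = -4
row 3: |6| − (4+1+2) = -1
row 4: |6| − (1+2+2) = 1
minimum over rows = -4 → not strictly diagonally dominant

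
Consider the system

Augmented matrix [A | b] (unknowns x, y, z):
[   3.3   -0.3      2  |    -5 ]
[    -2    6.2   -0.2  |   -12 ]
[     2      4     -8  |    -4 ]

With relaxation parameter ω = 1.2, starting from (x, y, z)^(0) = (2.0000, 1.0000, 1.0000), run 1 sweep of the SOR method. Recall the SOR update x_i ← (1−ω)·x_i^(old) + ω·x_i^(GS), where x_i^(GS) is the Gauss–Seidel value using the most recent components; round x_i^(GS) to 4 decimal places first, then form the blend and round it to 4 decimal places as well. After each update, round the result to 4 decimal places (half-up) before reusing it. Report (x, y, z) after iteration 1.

(-2.8364, -3.5818, -2.6000)

Iteration 1:
  x: GS value = (-5 - (-0.3)·1.0000 - (2)·1.0000) / (3.3) = -2.0303;  x ← (1−ω)·2.0000 + ω·-2.0303 = -2.8364
  y: GS value = (-12 - (-2)·-2.8364 - (-0.2)·1.0000) / (6.2) = -2.8182;  y ← (1−ω)·1.0000 + ω·-2.8182 = -3.5818
  z: GS value = (-4 - (2)·-2.8364 - (4)·-3.5818) / (-8) = -2.0000;  z ← (1−ω)·1.0000 + ω·-2.0000 = -2.6000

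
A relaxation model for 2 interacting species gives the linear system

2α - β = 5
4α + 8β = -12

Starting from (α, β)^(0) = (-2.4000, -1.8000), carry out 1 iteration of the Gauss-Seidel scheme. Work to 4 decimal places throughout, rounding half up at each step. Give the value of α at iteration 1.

1.6000

Iteration 1:
  α = (5 - (-1)·-1.8000) / (2) = 1.6000
  β = (-12 - (4)·1.6000) / (8) = -2.3000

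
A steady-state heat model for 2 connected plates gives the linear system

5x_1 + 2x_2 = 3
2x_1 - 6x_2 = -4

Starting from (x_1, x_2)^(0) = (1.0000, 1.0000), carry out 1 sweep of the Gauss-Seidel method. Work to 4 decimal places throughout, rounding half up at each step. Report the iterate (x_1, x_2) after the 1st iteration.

Iteration 1:
  x_1 = (3 - (2)·1.0000) / (5) = 0.2000
  x_2 = (-4 - (2)·0.2000) / (-6) = 0.7333

(0.2000, 0.7333)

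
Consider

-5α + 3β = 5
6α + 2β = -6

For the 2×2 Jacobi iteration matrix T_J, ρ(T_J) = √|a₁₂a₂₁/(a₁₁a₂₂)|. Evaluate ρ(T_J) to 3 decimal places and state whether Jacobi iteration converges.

a₁₂a₂₁/(a₁₁a₂₂) = (3)·(6) / ((-5)·(2)) = -1.800000
ρ = √|-1.800000| = √1.800000 = 1.342
ρ > 1, so Jacobi diverges

1.342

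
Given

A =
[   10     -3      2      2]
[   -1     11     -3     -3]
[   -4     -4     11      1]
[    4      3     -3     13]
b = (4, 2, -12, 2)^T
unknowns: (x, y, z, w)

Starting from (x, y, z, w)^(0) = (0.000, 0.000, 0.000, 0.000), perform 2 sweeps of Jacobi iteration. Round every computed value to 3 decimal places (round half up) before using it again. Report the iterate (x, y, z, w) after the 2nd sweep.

Iteration 1:
  x = (4 - (-3)·0.000 - (2)·0.000 - (2)·0.000) / (10) = 0.400
  y = (2 - (-1)·0.000 - (-3)·0.000 - (-3)·0.000) / (11) = 0.182
  z = (-12 - (-4)·0.000 - (-4)·0.000 - (1)·0.000) / (11) = -1.091
  w = (2 - (4)·0.000 - (3)·0.000 - (-3)·0.000) / (13) = 0.154
Iteration 2:
  x = (4 - (-3)·0.182 - (2)·-1.091 - (2)·0.154) / (10) = 0.642
  y = (2 - (-1)·0.400 - (-3)·-1.091 - (-3)·0.154) / (11) = -0.037
  z = (-12 - (-4)·0.400 - (-4)·0.182 - (1)·0.154) / (11) = -0.893
  w = (2 - (4)·0.400 - (3)·0.182 - (-3)·-1.091) / (13) = -0.263

(0.642, -0.037, -0.893, -0.263)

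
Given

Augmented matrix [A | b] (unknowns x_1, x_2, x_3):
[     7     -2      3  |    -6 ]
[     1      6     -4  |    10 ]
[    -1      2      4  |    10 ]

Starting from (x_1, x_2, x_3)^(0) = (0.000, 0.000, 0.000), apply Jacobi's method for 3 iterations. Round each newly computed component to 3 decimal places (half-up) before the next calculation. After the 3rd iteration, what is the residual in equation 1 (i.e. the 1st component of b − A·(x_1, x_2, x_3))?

1.959

Iteration 1:
  x_1 = (-6 - (-2)·0.000 - (3)·0.000) / (7) = -0.857
  x_2 = (10 - (1)·0.000 - (-4)·0.000) / (6) = 1.667
  x_3 = (10 - (-1)·0.000 - (2)·0.000) / (4) = 2.500
Iteration 2:
  x_1 = (-6 - (-2)·1.667 - (3)·2.500) / (7) = -1.452
  x_2 = (10 - (1)·-0.857 - (-4)·2.500) / (6) = 3.476
  x_3 = (10 - (-1)·-0.857 - (2)·1.667) / (4) = 1.452
Iteration 3:
  x_1 = (-6 - (-2)·3.476 - (3)·1.452) / (7) = -0.486
  x_2 = (10 - (1)·-1.452 - (-4)·1.452) / (6) = 2.877
  x_3 = (10 - (-1)·-1.452 - (2)·3.476) / (4) = 0.399
Residual b − A·x = (1.959, -5.180, 2.164)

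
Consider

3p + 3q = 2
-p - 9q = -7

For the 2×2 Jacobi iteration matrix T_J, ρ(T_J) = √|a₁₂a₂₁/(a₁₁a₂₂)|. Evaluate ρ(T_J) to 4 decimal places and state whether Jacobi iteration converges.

0.3333

a₁₂a₂₁/(a₁₁a₂₂) = (3)·(-1) / ((3)·(-9)) = 0.111111
ρ = √|0.111111| = √0.111111 = 0.3333
ρ < 1, so Jacobi converges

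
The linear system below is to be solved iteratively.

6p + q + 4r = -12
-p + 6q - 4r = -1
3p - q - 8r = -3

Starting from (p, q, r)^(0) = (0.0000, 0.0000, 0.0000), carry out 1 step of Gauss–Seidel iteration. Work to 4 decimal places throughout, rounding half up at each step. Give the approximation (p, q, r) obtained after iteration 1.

Iteration 1:
  p = (-12 - (1)·0.0000 - (4)·0.0000) / (6) = -2.0000
  q = (-1 - (-1)·-2.0000 - (-4)·0.0000) / (6) = -0.5000
  r = (-3 - (3)·-2.0000 - (-1)·-0.5000) / (-8) = -0.3125

(-2.0000, -0.5000, -0.3125)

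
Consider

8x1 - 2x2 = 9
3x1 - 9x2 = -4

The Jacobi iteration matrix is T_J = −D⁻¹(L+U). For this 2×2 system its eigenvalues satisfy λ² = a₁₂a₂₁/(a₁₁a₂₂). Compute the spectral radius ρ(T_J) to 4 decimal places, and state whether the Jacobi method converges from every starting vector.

a₁₂a₂₁/(a₁₁a₂₂) = (-2)·(3) / ((8)·(-9)) = 0.083333
ρ = √|0.083333| = √0.083333 = 0.2887
ρ < 1, so Jacobi converges

0.2887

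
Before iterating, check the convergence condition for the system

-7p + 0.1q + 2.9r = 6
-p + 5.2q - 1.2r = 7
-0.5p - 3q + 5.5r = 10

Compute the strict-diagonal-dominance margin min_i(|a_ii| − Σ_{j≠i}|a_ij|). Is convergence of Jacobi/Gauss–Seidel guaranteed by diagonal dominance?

2

row 1: |-7| − (0.1+2.9) = 4
row 2: |5.2| − (1+1.2) = 3
row 3: |5.5| − (0.5+3) = 2
minimum over rows = 2 → strictly diagonally dominant (convergence guaranteed)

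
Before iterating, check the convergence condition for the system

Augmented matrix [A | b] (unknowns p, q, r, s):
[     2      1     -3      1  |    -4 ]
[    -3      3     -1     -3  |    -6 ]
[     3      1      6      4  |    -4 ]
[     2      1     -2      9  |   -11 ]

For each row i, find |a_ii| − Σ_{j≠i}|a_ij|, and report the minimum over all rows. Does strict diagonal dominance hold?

row 1: |2| − (1+3+1) = -3
row 2: |3| − (3+1+3) = -4
row 3: |6| − (3+1+4) = -2
row 4: |9| − (2+1+2) = 4
minimum over rows = -4 → not strictly diagonally dominant

-4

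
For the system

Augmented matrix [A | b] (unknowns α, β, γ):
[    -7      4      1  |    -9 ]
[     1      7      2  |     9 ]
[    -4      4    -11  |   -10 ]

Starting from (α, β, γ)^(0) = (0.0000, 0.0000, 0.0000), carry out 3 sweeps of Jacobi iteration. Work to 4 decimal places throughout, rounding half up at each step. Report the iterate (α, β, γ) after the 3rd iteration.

Iteration 1:
  α = (-9 - (4)·0.0000 - (1)·0.0000) / (-7) = 1.2857
  β = (9 - (1)·0.0000 - (2)·0.0000) / (7) = 1.2857
  γ = (-10 - (-4)·0.0000 - (4)·0.0000) / (-11) = 0.9091
Iteration 2:
  α = (-9 - (4)·1.2857 - (1)·0.9091) / (-7) = 2.1503
  β = (9 - (1)·1.2857 - (2)·0.9091) / (7) = 0.8423
  γ = (-10 - (-4)·1.2857 - (4)·1.2857) / (-11) = 0.9091
Iteration 3:
  α = (-9 - (4)·0.8423 - (1)·0.9091) / (-7) = 1.8969
  β = (9 - (1)·2.1503 - (2)·0.9091) / (7) = 0.7188
  γ = (-10 - (-4)·2.1503 - (4)·0.8423) / (-11) = 0.4335

(1.8969, 0.7188, 0.4335)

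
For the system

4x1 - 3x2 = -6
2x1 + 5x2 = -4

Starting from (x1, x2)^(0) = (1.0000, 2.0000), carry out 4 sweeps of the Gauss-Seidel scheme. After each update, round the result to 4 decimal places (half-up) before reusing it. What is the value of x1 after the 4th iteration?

-1.6590

Iteration 1:
  x1 = (-6 - (-3)·2.0000) / (4) = 0.0000
  x2 = (-4 - (2)·0.0000) / (5) = -0.8000
Iteration 2:
  x1 = (-6 - (-3)·-0.8000) / (4) = -2.1000
  x2 = (-4 - (2)·-2.1000) / (5) = 0.0400
Iteration 3:
  x1 = (-6 - (-3)·0.0400) / (4) = -1.4700
  x2 = (-4 - (2)·-1.4700) / (5) = -0.2120
Iteration 4:
  x1 = (-6 - (-3)·-0.2120) / (4) = -1.6590
  x2 = (-4 - (2)·-1.6590) / (5) = -0.1364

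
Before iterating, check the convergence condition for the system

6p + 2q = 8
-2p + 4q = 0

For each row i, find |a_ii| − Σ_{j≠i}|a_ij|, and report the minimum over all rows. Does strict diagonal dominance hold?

row 1: |6| − (2) = 4
row 2: |4| − (2) = 2
minimum over rows = 2 → strictly diagonally dominant (convergence guaranteed)

2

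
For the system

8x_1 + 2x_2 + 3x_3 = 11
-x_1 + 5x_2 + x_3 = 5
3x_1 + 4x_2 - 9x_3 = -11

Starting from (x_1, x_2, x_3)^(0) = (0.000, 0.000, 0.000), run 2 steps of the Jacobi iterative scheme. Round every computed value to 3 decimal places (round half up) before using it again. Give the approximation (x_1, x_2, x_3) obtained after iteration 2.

(0.667, 1.031, 2.125)

Iteration 1:
  x_1 = (11 - (2)·0.000 - (3)·0.000) / (8) = 1.375
  x_2 = (5 - (-1)·0.000 - (1)·0.000) / (5) = 1.000
  x_3 = (-11 - (3)·0.000 - (4)·0.000) / (-9) = 1.222
Iteration 2:
  x_1 = (11 - (2)·1.000 - (3)·1.222) / (8) = 0.667
  x_2 = (5 - (-1)·1.375 - (1)·1.222) / (5) = 1.031
  x_3 = (-11 - (3)·1.375 - (4)·1.000) / (-9) = 2.125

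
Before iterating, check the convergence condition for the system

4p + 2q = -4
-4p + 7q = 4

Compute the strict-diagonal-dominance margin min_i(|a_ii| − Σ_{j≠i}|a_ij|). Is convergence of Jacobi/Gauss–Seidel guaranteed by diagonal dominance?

row 1: |4| − (2) = 2
row 2: |7| − (4) = 3
minimum over rows = 2 → strictly diagonally dominant (convergence guaranteed)

2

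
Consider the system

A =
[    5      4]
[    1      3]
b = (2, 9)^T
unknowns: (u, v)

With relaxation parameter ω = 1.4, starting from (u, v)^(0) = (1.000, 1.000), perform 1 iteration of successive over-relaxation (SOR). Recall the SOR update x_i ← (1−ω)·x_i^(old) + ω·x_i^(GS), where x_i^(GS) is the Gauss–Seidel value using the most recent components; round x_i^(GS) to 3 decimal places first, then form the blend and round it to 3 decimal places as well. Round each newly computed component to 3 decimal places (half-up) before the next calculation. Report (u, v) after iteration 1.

Iteration 1:
  u: GS value = (2 - (4)·1.000) / (5) = -0.400;  u ← (1−ω)·1.000 + ω·-0.400 = -0.960
  v: GS value = (9 - (1)·-0.960) / (3) = 3.320;  v ← (1−ω)·1.000 + ω·3.320 = 4.248

(-0.960, 4.248)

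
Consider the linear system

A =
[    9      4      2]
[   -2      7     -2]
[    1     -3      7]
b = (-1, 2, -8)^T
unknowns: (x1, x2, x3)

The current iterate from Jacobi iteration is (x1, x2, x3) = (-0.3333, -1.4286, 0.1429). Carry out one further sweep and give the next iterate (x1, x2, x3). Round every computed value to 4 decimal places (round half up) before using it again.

(0.4921, 0.2313, -1.7075)

One sweep:
  x1 = (-1 - (4)·-1.4286 - (2)·0.1429) / (9) = 0.4921
  x2 = (2 - (-2)·-0.3333 - (-2)·0.1429) / (7) = 0.2313
  x3 = (-8 - (1)·-0.3333 - (-3)·-1.4286) / (7) = -1.7075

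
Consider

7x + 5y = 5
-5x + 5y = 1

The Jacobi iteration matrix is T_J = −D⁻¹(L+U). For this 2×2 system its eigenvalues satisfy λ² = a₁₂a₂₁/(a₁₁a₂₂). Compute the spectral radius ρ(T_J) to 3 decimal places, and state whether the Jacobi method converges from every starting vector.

a₁₂a₂₁/(a₁₁a₂₂) = (5)·(-5) / ((7)·(5)) = -0.714286
ρ = √|-0.714286| = √0.714286 = 0.845
ρ < 1, so Jacobi converges

0.845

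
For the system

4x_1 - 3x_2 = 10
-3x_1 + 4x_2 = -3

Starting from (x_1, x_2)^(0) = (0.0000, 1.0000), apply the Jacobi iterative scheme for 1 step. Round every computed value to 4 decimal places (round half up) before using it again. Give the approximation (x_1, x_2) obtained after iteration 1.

(3.2500, -0.7500)

Iteration 1:
  x_1 = (10 - (-3)·1.0000) / (4) = 3.2500
  x_2 = (-3 - (-3)·0.0000) / (4) = -0.7500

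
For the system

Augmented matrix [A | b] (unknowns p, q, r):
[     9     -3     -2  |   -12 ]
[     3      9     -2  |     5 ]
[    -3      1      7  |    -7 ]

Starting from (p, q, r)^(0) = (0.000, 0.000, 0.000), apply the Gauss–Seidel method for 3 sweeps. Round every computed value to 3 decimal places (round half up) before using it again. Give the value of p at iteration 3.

Iteration 1:
  p = (-12 - (-3)·0.000 - (-2)·0.000) / (9) = -1.333
  q = (5 - (3)·-1.333 - (-2)·0.000) / (9) = 1.000
  r = (-7 - (-3)·-1.333 - (1)·1.000) / (7) = -1.714
Iteration 2:
  p = (-12 - (-3)·1.000 - (-2)·-1.714) / (9) = -1.381
  q = (5 - (3)·-1.381 - (-2)·-1.714) / (9) = 0.635
  r = (-7 - (-3)·-1.381 - (1)·0.635) / (7) = -1.683
Iteration 3:
  p = (-12 - (-3)·0.635 - (-2)·-1.683) / (9) = -1.496
  q = (5 - (3)·-1.496 - (-2)·-1.683) / (9) = 0.680
  r = (-7 - (-3)·-1.496 - (1)·0.680) / (7) = -1.738

-1.496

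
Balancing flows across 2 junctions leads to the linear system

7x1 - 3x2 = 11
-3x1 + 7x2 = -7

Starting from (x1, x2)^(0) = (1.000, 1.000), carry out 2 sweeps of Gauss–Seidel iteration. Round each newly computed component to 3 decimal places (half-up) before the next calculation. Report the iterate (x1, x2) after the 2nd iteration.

(1.510, -0.353)

Iteration 1:
  x1 = (11 - (-3)·1.000) / (7) = 2.000
  x2 = (-7 - (-3)·2.000) / (7) = -0.143
Iteration 2:
  x1 = (11 - (-3)·-0.143) / (7) = 1.510
  x2 = (-7 - (-3)·1.510) / (7) = -0.353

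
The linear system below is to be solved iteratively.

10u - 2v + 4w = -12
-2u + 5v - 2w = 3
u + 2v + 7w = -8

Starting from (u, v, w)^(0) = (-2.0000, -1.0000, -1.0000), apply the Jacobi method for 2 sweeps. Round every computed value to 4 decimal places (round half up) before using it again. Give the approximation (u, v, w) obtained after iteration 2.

(-1.0914, -0.0286, -0.8286)

Iteration 1:
  u = (-12 - (-2)·-1.0000 - (4)·-1.0000) / (10) = -1.0000
  v = (3 - (-2)·-2.0000 - (-2)·-1.0000) / (5) = -0.6000
  w = (-8 - (1)·-2.0000 - (2)·-1.0000) / (7) = -0.5714
Iteration 2:
  u = (-12 - (-2)·-0.6000 - (4)·-0.5714) / (10) = -1.0914
  v = (3 - (-2)·-1.0000 - (-2)·-0.5714) / (5) = -0.0286
  w = (-8 - (1)·-1.0000 - (2)·-0.6000) / (7) = -0.8286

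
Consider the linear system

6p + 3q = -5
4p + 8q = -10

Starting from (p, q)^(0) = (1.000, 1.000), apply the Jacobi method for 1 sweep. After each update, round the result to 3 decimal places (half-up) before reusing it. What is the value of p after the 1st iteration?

Iteration 1:
  p = (-5 - (3)·1.000) / (6) = -1.333
  q = (-10 - (4)·1.000) / (8) = -1.750

-1.333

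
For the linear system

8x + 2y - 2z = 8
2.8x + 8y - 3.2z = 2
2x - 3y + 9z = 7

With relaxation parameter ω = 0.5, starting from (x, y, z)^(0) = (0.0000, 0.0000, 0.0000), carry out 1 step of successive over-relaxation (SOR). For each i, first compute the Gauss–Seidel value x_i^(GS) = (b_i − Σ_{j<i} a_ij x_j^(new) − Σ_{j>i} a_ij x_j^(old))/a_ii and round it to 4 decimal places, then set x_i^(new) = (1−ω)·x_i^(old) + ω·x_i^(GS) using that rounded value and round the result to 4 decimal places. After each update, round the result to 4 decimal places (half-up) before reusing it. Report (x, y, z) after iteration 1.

(0.5000, 0.0375, 0.3396)

Iteration 1:
  x: GS value = (8 - (2)·0.0000 - (-2)·0.0000) / (8) = 1.0000;  x ← (1−ω)·0.0000 + ω·1.0000 = 0.5000
  y: GS value = (2 - (2.8)·0.5000 - (-3.2)·0.0000) / (8) = 0.0750;  y ← (1−ω)·0.0000 + ω·0.0750 = 0.0375
  z: GS value = (7 - (2)·0.5000 - (-3)·0.0375) / (9) = 0.6792;  z ← (1−ω)·0.0000 + ω·0.6792 = 0.3396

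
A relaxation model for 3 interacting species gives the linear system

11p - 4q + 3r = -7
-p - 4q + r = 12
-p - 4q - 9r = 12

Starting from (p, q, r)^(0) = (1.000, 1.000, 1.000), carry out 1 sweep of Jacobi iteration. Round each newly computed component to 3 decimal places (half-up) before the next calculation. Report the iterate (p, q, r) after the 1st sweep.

(-0.545, -3.000, -1.889)

Iteration 1:
  p = (-7 - (-4)·1.000 - (3)·1.000) / (11) = -0.545
  q = (12 - (-1)·1.000 - (1)·1.000) / (-4) = -3.000
  r = (12 - (-1)·1.000 - (-4)·1.000) / (-9) = -1.889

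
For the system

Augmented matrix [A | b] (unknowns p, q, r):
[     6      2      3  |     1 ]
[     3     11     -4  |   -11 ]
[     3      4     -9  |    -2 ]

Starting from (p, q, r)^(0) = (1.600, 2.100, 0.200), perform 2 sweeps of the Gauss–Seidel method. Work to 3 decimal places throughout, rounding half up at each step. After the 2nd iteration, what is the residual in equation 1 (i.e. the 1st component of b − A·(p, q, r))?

0.528

Iteration 1:
  p = (1 - (2)·2.100 - (3)·0.200) / (6) = -0.633
  q = (-11 - (3)·-0.633 - (-4)·0.200) / (11) = -0.755
  r = (-2 - (3)·-0.633 - (4)·-0.755) / (-9) = -0.324
Iteration 2:
  p = (1 - (2)·-0.755 - (3)·-0.324) / (6) = 0.580
  q = (-11 - (3)·0.580 - (-4)·-0.324) / (11) = -1.276
  r = (-2 - (3)·0.580 - (4)·-1.276) / (-9) = -0.152
Residual b − A·x = (0.528, 0.688, -0.004)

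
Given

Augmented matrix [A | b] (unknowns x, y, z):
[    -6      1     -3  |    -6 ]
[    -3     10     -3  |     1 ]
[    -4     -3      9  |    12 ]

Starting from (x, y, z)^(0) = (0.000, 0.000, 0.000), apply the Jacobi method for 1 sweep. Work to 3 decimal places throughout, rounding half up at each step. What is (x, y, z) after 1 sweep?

Iteration 1:
  x = (-6 - (1)·0.000 - (-3)·0.000) / (-6) = 1.000
  y = (1 - (-3)·0.000 - (-3)·0.000) / (10) = 0.100
  z = (12 - (-4)·0.000 - (-3)·0.000) / (9) = 1.333

(1.000, 0.100, 1.333)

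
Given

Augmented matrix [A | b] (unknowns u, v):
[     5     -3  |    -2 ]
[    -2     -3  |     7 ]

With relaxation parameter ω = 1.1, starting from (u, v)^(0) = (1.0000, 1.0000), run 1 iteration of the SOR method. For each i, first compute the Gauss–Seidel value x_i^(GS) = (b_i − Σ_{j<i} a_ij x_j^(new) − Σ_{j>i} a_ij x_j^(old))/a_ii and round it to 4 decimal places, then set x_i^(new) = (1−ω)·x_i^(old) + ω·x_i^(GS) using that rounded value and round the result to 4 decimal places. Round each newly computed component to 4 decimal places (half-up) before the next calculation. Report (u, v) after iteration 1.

Iteration 1:
  u: GS value = (-2 - (-3)·1.0000) / (5) = 0.2000;  u ← (1−ω)·1.0000 + ω·0.2000 = 0.1200
  v: GS value = (7 - (-2)·0.1200) / (-3) = -2.4133;  v ← (1−ω)·1.0000 + ω·-2.4133 = -2.7546

(0.1200, -2.7546)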